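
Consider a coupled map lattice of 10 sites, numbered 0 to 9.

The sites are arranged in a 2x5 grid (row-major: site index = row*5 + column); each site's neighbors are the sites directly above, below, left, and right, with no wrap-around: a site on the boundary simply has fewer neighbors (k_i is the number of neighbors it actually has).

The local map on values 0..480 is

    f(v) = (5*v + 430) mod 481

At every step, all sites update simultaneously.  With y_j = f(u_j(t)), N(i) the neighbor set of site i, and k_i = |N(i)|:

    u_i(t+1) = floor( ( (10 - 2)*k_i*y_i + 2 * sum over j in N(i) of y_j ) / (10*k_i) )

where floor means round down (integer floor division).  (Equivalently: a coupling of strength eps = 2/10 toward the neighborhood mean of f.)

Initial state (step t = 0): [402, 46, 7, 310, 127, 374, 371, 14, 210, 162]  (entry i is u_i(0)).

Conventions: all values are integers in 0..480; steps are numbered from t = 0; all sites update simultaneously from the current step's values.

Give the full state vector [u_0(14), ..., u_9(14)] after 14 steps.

Answer: [275, 300, 268, 207, 158, 88, 97, 281, 284, 368]

Derivation:
t=0: [402, 46, 7, 310, 127, 374, 371, 14, 210, 162]
t=1: [83, 200, 388, 85, 115, 340, 327, 72, 53, 236]
t=2: [358, 437, 433, 346, 88, 215, 178, 300, 227, 159]
t=3: [264, 224, 182, 235, 361, 115, 304, 49, 131, 261]
t=4: [260, 133, 333, 183, 294, 67, 43, 190, 141, 277]
t=5: [271, 147, 199, 359, 441, 272, 186, 368, 216, 360]
t=6: [328, 242, 427, 291, 244, 351, 378, 338, 117, 274]
t=7: [162, 204, 183, 381, 245, 263, 360, 197, 108, 311]
t=8: [253, 70, 364, 369, 216, 300, 295, 408, 68, 70]
t=9: [232, 308, 308, 326, 118, 76, 394, 123, 278, 274]
t=10: [155, 81, 54, 140, 95, 325, 411, 126, 340, 329]
t=11: [242, 319, 216, 191, 371, 137, 102, 112, 192, 183]
t=12: [183, 129, 90, 395, 369, 188, 386, 86, 398, 385]
t=13: [358, 171, 352, 51, 323, 408, 408, 359, 66, 381]
t=14: [275, 300, 268, 207, 158, 88, 97, 281, 284, 368]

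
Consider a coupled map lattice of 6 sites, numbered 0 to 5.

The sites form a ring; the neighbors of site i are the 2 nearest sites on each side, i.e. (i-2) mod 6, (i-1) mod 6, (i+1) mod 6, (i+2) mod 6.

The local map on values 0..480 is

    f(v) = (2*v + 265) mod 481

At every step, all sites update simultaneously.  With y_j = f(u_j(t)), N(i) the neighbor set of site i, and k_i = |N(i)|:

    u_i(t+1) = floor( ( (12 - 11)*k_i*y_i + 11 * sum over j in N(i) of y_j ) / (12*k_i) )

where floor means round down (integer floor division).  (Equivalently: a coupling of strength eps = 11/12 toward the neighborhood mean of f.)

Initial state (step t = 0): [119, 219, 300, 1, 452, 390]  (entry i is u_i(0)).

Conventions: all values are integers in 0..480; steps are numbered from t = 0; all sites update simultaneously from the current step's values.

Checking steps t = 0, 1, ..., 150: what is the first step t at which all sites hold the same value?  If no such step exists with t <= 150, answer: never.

Answer: 13
Key observation: Synchronization is absorbing here: once all sites are equal they stay equal, and step 13 is the first all-equal step.

Derivation:
t=0: [119, 219, 300, 1, 452, 390]  (not all equal)
t=1: [207, 191, 196, 227, 190, 171]  (not all equal)
t=2: [161, 182, 190, 164, 182, 186]  (not all equal)
t=3: [150, 135, 131, 150, 135, 130]  (not all equal)
t=4: [52, 63, 67, 52, 63, 66]  (not all equal)
t=5: [392, 384, 381, 392, 384, 381]  (not all equal)
t=6: [69, 75, 77, 69, 75, 77]  (not all equal)
t=7: [415, 411, 409, 415, 411, 409]  (not all equal)
t=8: [123, 126, 128, 123, 126, 128]  (not all equal)
t=9: [37, 35, 33, 37, 35, 33]  (not all equal)
t=10: [333, 335, 336, 333, 335, 336]  (not all equal)
t=11: [454, 453, 452, 454, 453, 452]  (not all equal)
t=12: [208, 209, 209, 208, 209, 209]  (not all equal)
t=13: [201, 201, 201, 201, 201, 201]  (all equal)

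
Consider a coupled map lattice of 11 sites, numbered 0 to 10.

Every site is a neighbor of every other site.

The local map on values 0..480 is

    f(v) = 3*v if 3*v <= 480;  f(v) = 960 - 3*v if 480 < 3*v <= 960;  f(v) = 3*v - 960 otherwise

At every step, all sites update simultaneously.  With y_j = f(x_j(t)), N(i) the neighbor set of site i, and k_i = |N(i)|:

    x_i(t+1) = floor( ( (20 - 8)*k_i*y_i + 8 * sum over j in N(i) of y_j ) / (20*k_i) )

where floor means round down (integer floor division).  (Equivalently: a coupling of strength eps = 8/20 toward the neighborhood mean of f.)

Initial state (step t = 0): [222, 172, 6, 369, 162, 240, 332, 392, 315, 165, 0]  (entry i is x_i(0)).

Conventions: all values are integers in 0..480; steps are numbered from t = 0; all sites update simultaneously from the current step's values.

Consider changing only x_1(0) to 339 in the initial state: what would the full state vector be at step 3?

Simulating step by step:
t=0: [222, 339, 6, 369, 162, 240, 332, 392, 315, 165, 0]
t=1: [243, 110, 88, 160, 343, 212, 98, 199, 86, 338, 78]
t=2: [245, 300, 263, 384, 154, 297, 280, 319, 260, 146, 247]
t=3: [211, 119, 181, 193, 344, 124, 152, 87, 186, 330, 208]

Answer: [211, 119, 181, 193, 344, 124, 152, 87, 186, 330, 208]
Key observation: This trace re-runs the system from the modified initial state.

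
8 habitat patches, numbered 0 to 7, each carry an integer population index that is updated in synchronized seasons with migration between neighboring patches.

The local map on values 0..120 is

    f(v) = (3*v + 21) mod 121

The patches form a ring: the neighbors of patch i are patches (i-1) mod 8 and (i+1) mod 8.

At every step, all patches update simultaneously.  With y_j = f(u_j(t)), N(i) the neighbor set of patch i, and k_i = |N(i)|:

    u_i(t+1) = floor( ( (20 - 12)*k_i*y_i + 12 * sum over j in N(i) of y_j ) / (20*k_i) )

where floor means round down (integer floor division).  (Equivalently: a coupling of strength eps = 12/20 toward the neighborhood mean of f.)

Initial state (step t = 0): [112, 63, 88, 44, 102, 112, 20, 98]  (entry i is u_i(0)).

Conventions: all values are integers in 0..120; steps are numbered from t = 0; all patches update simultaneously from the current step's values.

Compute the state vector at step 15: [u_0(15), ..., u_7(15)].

Simulating step by step:
t=0: [112, 63, 88, 44, 102, 112, 20, 98]
t=1: [94, 83, 53, 51, 78, 95, 88, 88]
t=2: [45, 47, 47, 42, 40, 42, 49, 48]
t=3: [39, 39, 36, 28, 23, 30, 39, 42]
t=4: [19, 14, 39, 71, 100, 76, 47, 20]
t=5: [74, 53, 59, 74, 67, 38, 42, 68]
t=6: [49, 47, 48, 53, 44, 43, 45, 49]
t=7: [45, 43, 47, 46, 39, 31, 36, 43]
t=8: [31, 34, 36, 32, 52, 53, 46, 24]
t=9: [74, 37, 38, 66, 75, 51, 60, 82]
t=10: [11, 8, 38, 44, 46, 46, 55, 34]
t=11: [35, 38, 28, 28, 36, 46, 38, 36]
t=12: [8, 38, 77, 75, 46, 21, 19, 8]
t=13: [35, 22, 9, 16, 41, 68, 69, 54]
t=14: [46, 50, 66, 48, 61, 80, 92, 58]
t=15: [52, 60, 67, 71, 52, 49, 49, 57]

Answer: [52, 60, 67, 71, 52, 49, 49, 57]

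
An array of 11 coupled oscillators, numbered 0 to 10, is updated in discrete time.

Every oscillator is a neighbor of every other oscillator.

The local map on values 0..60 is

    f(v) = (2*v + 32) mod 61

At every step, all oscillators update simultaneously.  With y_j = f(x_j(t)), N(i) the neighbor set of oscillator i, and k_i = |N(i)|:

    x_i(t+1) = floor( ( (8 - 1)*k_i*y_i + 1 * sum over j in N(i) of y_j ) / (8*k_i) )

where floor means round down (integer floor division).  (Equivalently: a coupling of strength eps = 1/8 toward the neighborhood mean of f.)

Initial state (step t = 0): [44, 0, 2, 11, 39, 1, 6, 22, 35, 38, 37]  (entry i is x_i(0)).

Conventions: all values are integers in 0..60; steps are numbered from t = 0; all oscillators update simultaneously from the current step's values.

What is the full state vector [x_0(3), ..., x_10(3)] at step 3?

Answer: [19, 41, 50, 6, 44, 46, 18, 49, 11, 40, 21]

Derivation:
t=0: [44, 0, 2, 11, 39, 1, 6, 22, 35, 38, 37]
t=1: [56, 33, 36, 52, 47, 35, 43, 18, 41, 46, 44]
t=2: [23, 36, 41, 16, 7, 39, 53, 10, 49, 5, 55]
t=3: [19, 41, 50, 6, 44, 46, 18, 49, 11, 40, 21]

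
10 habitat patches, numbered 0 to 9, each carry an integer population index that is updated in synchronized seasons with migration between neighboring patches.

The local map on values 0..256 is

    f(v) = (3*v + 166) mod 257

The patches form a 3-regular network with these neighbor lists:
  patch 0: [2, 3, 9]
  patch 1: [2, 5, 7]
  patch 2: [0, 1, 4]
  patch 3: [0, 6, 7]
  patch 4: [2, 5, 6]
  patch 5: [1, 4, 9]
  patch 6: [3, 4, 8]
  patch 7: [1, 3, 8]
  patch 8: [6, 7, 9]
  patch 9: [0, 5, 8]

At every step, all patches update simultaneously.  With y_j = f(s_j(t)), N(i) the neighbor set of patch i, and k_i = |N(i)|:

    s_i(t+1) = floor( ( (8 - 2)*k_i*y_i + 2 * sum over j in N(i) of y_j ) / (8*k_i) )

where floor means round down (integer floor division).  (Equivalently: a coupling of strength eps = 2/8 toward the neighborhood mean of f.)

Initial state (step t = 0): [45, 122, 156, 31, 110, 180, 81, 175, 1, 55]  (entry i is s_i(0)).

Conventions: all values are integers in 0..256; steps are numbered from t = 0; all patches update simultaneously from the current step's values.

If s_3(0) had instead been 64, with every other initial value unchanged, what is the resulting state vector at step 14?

Answer: [192, 44, 207, 129, 67, 16, 99, 192, 70, 90]
Key observation: This trace re-runs the system from the modified initial state.

Derivation:
t=0: [45, 122, 156, 64, 110, 180, 81, 175, 1, 55]
t=1: [57, 54, 115, 106, 217, 171, 156, 156, 160, 89]
t=2: [114, 98, 206, 196, 79, 148, 123, 125, 133, 163]
t=3: [221, 163, 59, 204, 120, 112, 52, 61, 54, 138]
t=4: [56, 141, 82, 23, 42, 202, 56, 87, 71, 80]
t=5: [102, 83, 131, 203, 45, 22, 90, 163, 124, 128]
t=6: [168, 153, 68, 47, 71, 193, 140, 121, 47, 66]
t=7: [139, 113, 117, 57, 126, 201, 72, 28, 53, 116]
t=8: [58, 228, 31, 97, 54, 214, 108, 220, 82, 32]
t=9: [79, 67, 20, 180, 75, 40, 210, 77, 140, 26]
t=10: [164, 115, 202, 169, 123, 62, 51, 136, 88, 203]
t=11: [121, 203, 35, 141, 28, 94, 75, 93, 140, 37]
t=12: [20, 35, 32, 84, 215, 166, 133, 153, 82, 38]
t=13: [185, 32, 27, 153, 47, 118, 67, 110, 131, 61]
t=14: [192, 44, 207, 129, 67, 16, 99, 192, 70, 90]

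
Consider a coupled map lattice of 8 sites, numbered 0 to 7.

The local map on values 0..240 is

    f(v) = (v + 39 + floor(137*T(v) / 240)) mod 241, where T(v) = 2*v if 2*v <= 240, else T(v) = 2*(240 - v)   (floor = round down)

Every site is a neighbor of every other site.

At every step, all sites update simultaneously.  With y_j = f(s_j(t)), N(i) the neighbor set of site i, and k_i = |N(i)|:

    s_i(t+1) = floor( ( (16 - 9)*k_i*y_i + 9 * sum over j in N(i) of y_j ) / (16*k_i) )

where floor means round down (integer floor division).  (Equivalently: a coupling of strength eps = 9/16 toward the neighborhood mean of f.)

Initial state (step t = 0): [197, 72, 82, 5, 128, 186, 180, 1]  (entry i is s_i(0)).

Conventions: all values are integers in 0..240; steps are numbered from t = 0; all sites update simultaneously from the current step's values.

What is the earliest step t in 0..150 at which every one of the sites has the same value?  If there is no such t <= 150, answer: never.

Simulating step by step:
t=0: [197, 72, 82, 5, 128, 186, 180, 1]  (not all equal)
t=1: [70, 123, 131, 72, 73, 71, 71, 69]  (not all equal)
t=2: [167, 119, 119, 169, 170, 168, 168, 166]  (not all equal)
t=3: [48, 49, 49, 48, 48, 48, 48, 48]  (not all equal)
t=4: [141, 142, 142, 141, 141, 141, 141, 141]  (not all equal)
t=5: [51, 51, 51, 51, 51, 51, 51, 51]  (all equal)

Answer: 5
Key observation: Synchronization is absorbing here: once all sites are equal they stay equal, and step 5 is the first all-equal step.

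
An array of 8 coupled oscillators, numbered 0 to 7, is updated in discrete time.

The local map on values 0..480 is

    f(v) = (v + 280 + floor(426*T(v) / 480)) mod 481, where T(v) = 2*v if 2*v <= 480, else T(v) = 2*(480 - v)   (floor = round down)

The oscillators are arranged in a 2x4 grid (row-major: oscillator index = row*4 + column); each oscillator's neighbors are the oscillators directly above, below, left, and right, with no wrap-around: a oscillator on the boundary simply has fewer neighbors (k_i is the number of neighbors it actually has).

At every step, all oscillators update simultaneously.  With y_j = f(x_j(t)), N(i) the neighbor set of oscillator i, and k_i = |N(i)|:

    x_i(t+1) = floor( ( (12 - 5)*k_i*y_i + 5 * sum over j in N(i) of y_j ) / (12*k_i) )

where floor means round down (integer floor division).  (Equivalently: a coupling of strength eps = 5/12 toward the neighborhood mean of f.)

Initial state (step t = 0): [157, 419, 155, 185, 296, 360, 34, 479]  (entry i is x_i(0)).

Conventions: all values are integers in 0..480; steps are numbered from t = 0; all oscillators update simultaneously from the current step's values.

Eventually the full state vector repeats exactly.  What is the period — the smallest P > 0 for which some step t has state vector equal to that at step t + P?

Simulating step by step:
t=0: [157, 419, 155, 185, 296, 360, 34, 479]
t=1: [292, 306, 274, 287, 371, 372, 340, 305]
t=2: [409, 410, 426, 427, 375, 372, 394, 411]
t=3: [339, 335, 325, 322, 355, 355, 342, 332]
t=4: [385, 389, 396, 398, 377, 378, 386, 393]
t=5: [352, 349, 345, 343, 356, 355, 350, 346]
t=6: [377, 379, 382, 383, 375, 376, 379, 382]
t=7: [358, 357, 354, 354, 359, 358, 356, 354]
t=8: [373, 374, 375, 376, 372, 373, 375, 375]
t=9: [361, 360, 360, 359, 361, 361, 360, 359]
t=10: [371, 371, 372, 372, 371, 371, 371, 372]
t=11: [363, 362, 362, 362, 363, 363, 362, 362]
t=12: [369, 369, 370, 370, 369, 369, 369, 370]
t=13: [365, 364, 364, 364, 365, 365, 364, 364]
t=14: [368, 368, 368, 368, 368, 368, 368, 368]
t=15: [365, 365, 365, 365, 365, 365, 365, 365]
t=16: [368, 368, 368, 368, 368, 368, 368, 368]

Answer: 2
Key observation: The state at step 14, [368, 368, 368, 368, 368, 368, 368, 368], reappears at step 16 — and no state repeats earlier — so the cycle the system enters has period 2.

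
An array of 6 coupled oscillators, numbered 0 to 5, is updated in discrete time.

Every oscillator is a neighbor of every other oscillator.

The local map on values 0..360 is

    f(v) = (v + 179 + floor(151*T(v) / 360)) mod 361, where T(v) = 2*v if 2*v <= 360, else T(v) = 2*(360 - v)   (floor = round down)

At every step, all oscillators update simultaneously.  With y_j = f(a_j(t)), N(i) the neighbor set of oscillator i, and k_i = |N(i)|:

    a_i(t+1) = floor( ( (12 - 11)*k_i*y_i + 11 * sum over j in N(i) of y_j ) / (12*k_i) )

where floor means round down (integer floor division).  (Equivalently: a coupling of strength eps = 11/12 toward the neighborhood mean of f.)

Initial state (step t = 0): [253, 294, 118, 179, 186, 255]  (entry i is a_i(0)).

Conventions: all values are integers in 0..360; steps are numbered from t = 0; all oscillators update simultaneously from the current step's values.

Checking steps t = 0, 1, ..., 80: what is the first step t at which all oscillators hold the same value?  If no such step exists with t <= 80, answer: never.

Answer: 3
Key observation: Synchronization is absorbing here: once all oscillators are equal they stay equal, and step 3 is the first all-equal step.

Derivation:
t=0: [253, 294, 118, 179, 186, 255]  (not all equal)
t=1: [133, 133, 146, 135, 135, 133]  (not all equal)
t=2: [67, 67, 65, 67, 67, 67]  (not all equal)
t=3: [301, 301, 301, 301, 301, 301]  (all equal)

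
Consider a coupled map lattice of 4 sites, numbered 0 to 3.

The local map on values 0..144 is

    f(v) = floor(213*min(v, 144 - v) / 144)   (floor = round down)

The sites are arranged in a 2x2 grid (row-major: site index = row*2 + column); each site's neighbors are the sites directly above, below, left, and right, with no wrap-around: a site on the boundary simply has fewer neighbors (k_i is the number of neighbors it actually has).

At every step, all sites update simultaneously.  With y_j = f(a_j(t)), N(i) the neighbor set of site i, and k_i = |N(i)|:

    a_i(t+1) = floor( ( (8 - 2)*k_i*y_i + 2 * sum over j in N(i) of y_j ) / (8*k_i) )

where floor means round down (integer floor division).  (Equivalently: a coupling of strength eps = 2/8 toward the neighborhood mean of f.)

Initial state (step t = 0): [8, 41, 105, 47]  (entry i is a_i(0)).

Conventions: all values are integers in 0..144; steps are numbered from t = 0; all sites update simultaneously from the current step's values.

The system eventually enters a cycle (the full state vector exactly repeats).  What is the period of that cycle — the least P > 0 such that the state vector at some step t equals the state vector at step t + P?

Simulating step by step:
t=0: [8, 41, 105, 47]
t=1: [22, 55, 52, 66]
t=2: [43, 76, 73, 92]
t=3: [72, 92, 96, 82]
t=4: [97, 81, 77, 86]
t=5: [75, 89, 93, 87]
t=6: [96, 84, 79, 82]
t=7: [76, 86, 92, 91]
t=8: [95, 86, 79, 78]
t=9: [76, 84, 93, 95]
t=10: [95, 87, 77, 74]
t=11: [76, 84, 96, 100]
t=12: [94, 86, 73, 68]
t=13: [78, 85, 100, 98]
t=14: [91, 85, 69, 70]
t=15: [82, 87, 99, 100]
t=16: [87, 82, 69, 67]
t=17: [87, 91, 99, 98]
t=18: [81, 77, 68, 69]
t=19: [94, 98, 99, 101]
t=20: [71, 68, 66, 64]
t=21: [103, 99, 97, 95]
t=22: [61, 66, 68, 70]
t=23: [92, 96, 99, 101]
t=24: [74, 70, 66, 64]
t=25: [102, 101, 97, 95]
t=26: [63, 64, 68, 70]
t=27: [94, 95, 99, 101]
t=28: [72, 71, 66, 64]
t=29: [104, 103, 97, 95]
t=30: [60, 61, 68, 70]
t=31: [89, 91, 98, 101]
t=32: [79, 76, 69, 65]
t=33: [97, 99, 100, 97]
t=34: [68, 66, 66, 68]
t=35: [99, 97, 97, 99]
t=36: [66, 68, 68, 66]
t=37: [97, 99, 99, 97]
t=38: [68, 66, 66, 68]

Answer: 4
Key observation: The state at step 34, [68, 66, 66, 68], reappears at step 38 — and no state repeats earlier — so the cycle the system enters has period 4.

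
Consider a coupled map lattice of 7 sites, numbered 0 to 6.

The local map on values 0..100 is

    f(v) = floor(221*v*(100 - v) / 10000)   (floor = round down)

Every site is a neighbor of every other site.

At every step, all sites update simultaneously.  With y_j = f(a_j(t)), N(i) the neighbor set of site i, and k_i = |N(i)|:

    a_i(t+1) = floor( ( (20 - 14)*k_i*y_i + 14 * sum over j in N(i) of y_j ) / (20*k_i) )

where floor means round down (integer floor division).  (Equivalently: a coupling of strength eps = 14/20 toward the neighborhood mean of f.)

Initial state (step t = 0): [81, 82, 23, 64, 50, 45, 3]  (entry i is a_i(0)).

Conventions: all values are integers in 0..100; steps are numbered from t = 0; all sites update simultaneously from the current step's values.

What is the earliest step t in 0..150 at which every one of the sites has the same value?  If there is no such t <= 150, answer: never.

Answer: 3
Key observation: Synchronization is absorbing here: once all sites are equal they stay equal, and step 3 is the first all-equal step.

Derivation:
t=0: [81, 82, 23, 64, 50, 45, 3]  (not all equal)
t=1: [37, 37, 38, 40, 41, 41, 32]  (not all equal)
t=2: [51, 51, 51, 51, 51, 51, 50]  (not all equal)
t=3: [55, 55, 55, 55, 55, 55, 55]  (all equal)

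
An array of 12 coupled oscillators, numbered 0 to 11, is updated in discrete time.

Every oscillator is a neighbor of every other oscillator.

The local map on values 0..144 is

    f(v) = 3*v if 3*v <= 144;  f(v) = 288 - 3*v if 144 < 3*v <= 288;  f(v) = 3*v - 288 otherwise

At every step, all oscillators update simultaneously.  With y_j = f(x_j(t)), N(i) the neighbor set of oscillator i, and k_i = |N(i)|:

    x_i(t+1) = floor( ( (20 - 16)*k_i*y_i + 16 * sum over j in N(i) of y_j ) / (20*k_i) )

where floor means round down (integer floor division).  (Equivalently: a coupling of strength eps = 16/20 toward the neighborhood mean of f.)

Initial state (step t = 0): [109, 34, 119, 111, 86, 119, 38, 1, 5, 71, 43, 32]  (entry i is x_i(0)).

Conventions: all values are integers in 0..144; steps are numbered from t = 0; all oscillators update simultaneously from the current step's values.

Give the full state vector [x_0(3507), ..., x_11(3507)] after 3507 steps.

Answer: [68, 68, 68, 68, 67, 68, 68, 67, 67, 68, 68, 68]
Key observation: The state at step 10, [104, 104, 104, 104, 103, 104, 104, 103, 103, 104, 104, 104], reappears at step 15: the system is in a cycle of period 5 from step 10 on.  Therefore the state at step 3507 equals the state at step 10 + ((3507 - 10) mod 5) = 12, which is [68, 68, 68, 68, 67, 68, 68, 67, 67, 68, 68, 68].

Derivation:
t=0: [109, 34, 119, 111, 86, 119, 38, 1, 5, 71, 43, 32]
t=1: [62, 70, 65, 62, 60, 65, 71, 57, 59, 66, 73, 69]
t=2: [94, 91, 93, 94, 95, 93, 90, 96, 95, 92, 90, 91]
t=3: [9, 10, 9, 9, 8, 9, 10, 8, 8, 9, 10, 10]
t=4: [27, 27, 27, 27, 26, 27, 27, 26, 26, 27, 27, 27]
t=5: [80, 80, 80, 80, 79, 80, 80, 79, 79, 80, 80, 80]
t=6: [48, 48, 48, 48, 49, 48, 48, 49, 49, 48, 48, 48]
t=7: [143, 143, 143, 143, 142, 143, 143, 142, 142, 143, 143, 143]
t=8: [140, 140, 140, 140, 139, 140, 140, 139, 139, 140, 140, 140]
t=9: [131, 131, 131, 131, 130, 131, 131, 130, 130, 131, 131, 131]
t=10: [104, 104, 104, 104, 103, 104, 104, 103, 103, 104, 104, 104]
t=11: [23, 23, 23, 23, 22, 23, 23, 22, 22, 23, 23, 23]
t=12: [68, 68, 68, 68, 67, 68, 68, 67, 67, 68, 68, 68]
t=13: [84, 84, 84, 84, 85, 84, 84, 85, 85, 84, 84, 84]
t=14: [35, 35, 35, 35, 34, 35, 35, 34, 34, 35, 35, 35]
t=15: [104, 104, 104, 104, 103, 104, 104, 103, 103, 104, 104, 104]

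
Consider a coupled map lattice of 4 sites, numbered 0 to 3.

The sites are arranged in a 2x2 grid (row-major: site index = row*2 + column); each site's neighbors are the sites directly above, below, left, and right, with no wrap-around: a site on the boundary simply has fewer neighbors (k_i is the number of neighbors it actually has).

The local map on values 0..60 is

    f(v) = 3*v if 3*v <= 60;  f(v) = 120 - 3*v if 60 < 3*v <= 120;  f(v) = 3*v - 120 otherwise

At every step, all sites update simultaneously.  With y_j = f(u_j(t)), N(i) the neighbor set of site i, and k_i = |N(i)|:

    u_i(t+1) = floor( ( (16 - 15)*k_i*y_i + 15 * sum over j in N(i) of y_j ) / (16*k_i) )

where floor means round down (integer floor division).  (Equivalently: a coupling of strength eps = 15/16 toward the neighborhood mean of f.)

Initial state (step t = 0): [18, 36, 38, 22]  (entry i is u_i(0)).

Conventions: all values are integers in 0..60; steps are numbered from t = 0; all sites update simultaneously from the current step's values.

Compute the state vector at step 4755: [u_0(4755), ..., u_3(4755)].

Simulating step by step:
t=0: [18, 36, 38, 22]
t=1: [11, 51, 51, 11]
t=2: [33, 33, 33, 33]
t=3: [21, 21, 21, 21]
t=4: [57, 57, 57, 57]
t=5: [51, 51, 51, 51]
t=6: [33, 33, 33, 33]

Answer: [21, 21, 21, 21]
Key observation: The state at step 2, [33, 33, 33, 33], reappears at step 6: the system is in a cycle of period 4 from step 2 on.  Therefore the state at step 4755 equals the state at step 2 + ((4755 - 2) mod 4) = 3, which is [21, 21, 21, 21].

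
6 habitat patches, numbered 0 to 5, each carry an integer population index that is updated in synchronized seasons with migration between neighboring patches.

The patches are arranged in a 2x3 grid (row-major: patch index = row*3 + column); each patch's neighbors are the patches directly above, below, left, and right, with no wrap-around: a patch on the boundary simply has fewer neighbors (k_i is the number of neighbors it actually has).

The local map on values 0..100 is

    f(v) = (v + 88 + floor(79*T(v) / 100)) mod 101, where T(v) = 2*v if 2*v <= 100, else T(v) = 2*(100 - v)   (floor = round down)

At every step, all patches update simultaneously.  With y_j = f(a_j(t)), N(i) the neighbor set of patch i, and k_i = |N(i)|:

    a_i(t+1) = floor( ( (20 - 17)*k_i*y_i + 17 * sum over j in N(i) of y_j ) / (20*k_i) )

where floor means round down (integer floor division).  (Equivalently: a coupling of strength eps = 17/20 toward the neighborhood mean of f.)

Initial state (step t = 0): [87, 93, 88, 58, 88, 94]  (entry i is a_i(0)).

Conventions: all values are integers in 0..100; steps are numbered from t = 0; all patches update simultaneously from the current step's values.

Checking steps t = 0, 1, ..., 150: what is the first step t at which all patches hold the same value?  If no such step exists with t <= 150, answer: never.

Answer: never
Key observation: The state at step 16 reappears at step 18 — the system is in a cycle of period 2 from step 16 on.  No step 0..18 is synchronized, and the cycle repeats forever, so no step up to 150 (or ever) has all patches equal.

Derivation:
t=0: [87, 93, 88, 58, 88, 94]  (not all equal)
t=1: [57, 92, 90, 80, 68, 92]  (not all equal)
t=2: [81, 43, 91, 20, 79, 54]  (not all equal)
t=3: [72, 96, 60, 89, 56, 82]  (not all equal)
t=4: [77, 19, 80, 19, 80, 23]  (not all equal)
t=5: [45, 89, 49, 89, 48, 90]  (not all equal)
t=6: [79, 20, 80, 18, 80, 22]  (not all equal)
t=7: [45, 89, 49, 88, 47, 89]  (not all equal)
t=8: [79, 19, 80, 17, 80, 22]  (not all equal)
t=9: [42, 88, 48, 88, 45, 89]  (not all equal)
t=10: [93, 43, 80, 55, 79, 18]  (not all equal)
t=11: [59, 96, 69, 82, 55, 88]  (not all equal)
t=12: [80, 20, 77, 23, 80, 20]  (not all equal)
t=13: [50, 89, 47, 90, 49, 89]  (not all equal)
t=14: [80, 23, 80, 25, 80, 22]  (not all equal)
t=15: [55, 90, 52, 90, 54, 89]  (not all equal)
t=16: [80, 24, 80, 24, 80, 24]  (not all equal)
t=17: [55, 90, 55, 90, 55, 90]  (not all equal)
t=18: [80, 24, 80, 24, 80, 24]  (not all equal)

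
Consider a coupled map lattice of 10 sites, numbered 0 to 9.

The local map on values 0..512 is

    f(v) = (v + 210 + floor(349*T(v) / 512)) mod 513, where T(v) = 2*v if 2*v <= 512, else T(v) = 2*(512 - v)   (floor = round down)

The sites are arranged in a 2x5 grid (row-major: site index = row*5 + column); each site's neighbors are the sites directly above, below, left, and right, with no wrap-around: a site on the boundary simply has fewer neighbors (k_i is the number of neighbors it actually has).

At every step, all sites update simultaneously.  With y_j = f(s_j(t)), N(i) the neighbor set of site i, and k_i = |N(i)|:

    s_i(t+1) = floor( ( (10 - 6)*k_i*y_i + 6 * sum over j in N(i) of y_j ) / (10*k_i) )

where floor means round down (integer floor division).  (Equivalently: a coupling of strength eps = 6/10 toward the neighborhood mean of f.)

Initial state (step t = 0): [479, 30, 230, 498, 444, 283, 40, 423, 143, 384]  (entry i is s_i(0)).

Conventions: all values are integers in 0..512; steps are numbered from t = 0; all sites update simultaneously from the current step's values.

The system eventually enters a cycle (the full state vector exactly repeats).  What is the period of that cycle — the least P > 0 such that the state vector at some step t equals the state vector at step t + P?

Simulating step by step:
t=0: [479, 30, 230, 498, 444, 283, 40, 423, 143, 384]
t=1: [259, 264, 243, 187, 233, 274, 284, 212, 155, 182]
t=2: [298, 292, 235, 171, 178, 295, 274, 204, 117, 143]
t=3: [286, 281, 214, 211, 87, 289, 268, 278, 257, 194]
t=4: [291, 274, 237, 261, 271, 292, 294, 277, 249, 276]
t=5: [290, 284, 280, 287, 296, 288, 290, 283, 291, 291]
t=6: [289, 290, 291, 289, 288, 289, 290, 291, 289, 288]
t=7: [289, 289, 289, 289, 290, 289, 289, 289, 289, 290]
t=8: [290, 290, 290, 289, 289, 290, 290, 290, 289, 289]
t=9: [289, 289, 289, 289, 290, 289, 289, 289, 289, 290]

Answer: 2
Key observation: The state at step 7, [289, 289, 289, 289, 290, 289, 289, 289, 289, 290], reappears at step 9 — and no state repeats earlier — so the cycle the system enters has period 2.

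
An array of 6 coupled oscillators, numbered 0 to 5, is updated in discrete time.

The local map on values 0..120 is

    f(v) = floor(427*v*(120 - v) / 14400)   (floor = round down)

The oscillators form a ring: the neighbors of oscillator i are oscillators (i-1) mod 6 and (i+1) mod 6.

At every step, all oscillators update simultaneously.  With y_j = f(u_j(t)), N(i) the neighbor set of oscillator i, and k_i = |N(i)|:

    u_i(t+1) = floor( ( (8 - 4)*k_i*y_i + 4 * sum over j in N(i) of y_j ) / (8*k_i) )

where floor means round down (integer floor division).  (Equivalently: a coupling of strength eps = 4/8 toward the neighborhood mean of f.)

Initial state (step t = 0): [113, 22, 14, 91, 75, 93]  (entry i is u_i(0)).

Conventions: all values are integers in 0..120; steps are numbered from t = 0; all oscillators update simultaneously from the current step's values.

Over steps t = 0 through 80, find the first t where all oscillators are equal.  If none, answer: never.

Simulating step by step:
t=0: [113, 22, 14, 91, 75, 93]  (not all equal)
t=1: [45, 48, 57, 75, 88, 67]  (not all equal)
t=2: [101, 102, 103, 97, 92, 98]  (not all equal)
t=3: [57, 53, 55, 64, 70, 64]  (not all equal)
t=4: [105, 105, 105, 105, 104, 105]  (not all equal)
t=5: [46, 46, 46, 46, 47, 46]  (not all equal)
t=6: [100, 100, 100, 100, 100, 100]  (all equal)

Answer: 6
Key observation: Synchronization is absorbing here: once all oscillators are equal they stay equal, and step 6 is the first all-equal step.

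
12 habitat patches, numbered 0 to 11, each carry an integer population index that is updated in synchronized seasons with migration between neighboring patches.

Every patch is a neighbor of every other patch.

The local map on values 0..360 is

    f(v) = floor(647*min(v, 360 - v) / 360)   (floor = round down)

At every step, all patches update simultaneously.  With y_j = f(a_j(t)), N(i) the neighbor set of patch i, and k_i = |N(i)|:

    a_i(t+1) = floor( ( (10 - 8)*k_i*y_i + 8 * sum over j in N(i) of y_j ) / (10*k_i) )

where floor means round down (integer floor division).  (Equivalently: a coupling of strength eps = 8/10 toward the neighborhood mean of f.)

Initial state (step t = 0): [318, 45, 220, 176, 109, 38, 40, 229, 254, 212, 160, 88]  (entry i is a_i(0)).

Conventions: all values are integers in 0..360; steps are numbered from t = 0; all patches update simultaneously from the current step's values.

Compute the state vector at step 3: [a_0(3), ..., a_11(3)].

Simulating step by step:
t=0: [318, 45, 220, 176, 109, 38, 40, 229, 254, 212, 160, 88]
t=1: [168, 169, 191, 199, 184, 168, 168, 189, 183, 193, 195, 179]
t=2: [304, 304, 304, 302, 306, 304, 304, 304, 306, 304, 303, 306]
t=3: [99, 99, 99, 100, 99, 99, 99, 99, 99, 99, 100, 99]

Answer: [99, 99, 99, 100, 99, 99, 99, 99, 99, 99, 100, 99]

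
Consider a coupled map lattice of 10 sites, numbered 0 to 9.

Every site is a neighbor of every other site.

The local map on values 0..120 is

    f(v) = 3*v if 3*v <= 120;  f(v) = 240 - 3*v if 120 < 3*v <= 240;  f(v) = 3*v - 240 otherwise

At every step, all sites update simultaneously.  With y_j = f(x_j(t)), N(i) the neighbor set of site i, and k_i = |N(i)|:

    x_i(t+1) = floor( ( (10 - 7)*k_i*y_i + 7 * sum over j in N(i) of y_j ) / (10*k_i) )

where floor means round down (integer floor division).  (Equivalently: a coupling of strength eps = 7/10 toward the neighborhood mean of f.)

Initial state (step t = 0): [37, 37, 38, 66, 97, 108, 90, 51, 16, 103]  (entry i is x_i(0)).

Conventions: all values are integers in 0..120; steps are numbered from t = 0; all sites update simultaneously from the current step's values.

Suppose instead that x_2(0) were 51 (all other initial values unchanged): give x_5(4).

Simulating step by step:
t=0: [37, 37, 51, 66, 97, 108, 90, 51, 16, 103]
t=1: [80, 80, 75, 65, 67, 74, 62, 75, 66, 71]
t=2: [19, 19, 23, 29, 28, 23, 31, 23, 29, 25]
t=3: [70, 70, 73, 77, 76, 73, 78, 73, 77, 74]
t=4: [20, 20, 18, 15, 16, 18, 15, 18, 15, 17]

Answer: x_5(4) = 18
Key observation: This trace re-runs the system from the modified initial state.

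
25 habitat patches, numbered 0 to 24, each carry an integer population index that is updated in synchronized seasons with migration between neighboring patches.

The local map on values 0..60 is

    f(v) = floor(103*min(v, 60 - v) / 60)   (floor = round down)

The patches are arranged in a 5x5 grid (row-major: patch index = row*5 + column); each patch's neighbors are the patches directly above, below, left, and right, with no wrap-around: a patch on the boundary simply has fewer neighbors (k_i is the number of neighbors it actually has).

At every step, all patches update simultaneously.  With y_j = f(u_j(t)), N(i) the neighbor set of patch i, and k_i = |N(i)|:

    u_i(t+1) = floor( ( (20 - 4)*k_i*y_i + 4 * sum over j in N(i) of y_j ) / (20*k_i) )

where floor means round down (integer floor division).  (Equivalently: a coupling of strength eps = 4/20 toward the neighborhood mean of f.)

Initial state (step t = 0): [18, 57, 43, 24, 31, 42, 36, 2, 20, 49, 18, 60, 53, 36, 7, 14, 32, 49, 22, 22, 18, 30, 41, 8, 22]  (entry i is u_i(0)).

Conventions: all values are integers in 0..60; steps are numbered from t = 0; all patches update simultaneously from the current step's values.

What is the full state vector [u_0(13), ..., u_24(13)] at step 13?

Answer: [32, 35, 27, 40, 35, 32, 31, 28, 24, 40, 23, 25, 23, 24, 45, 32, 48, 44, 37, 34, 28, 47, 47, 44, 28]

Derivation:
t=0: [18, 57, 43, 24, 31, 42, 36, 2, 20, 49, 18, 60, 53, 36, 7, 14, 32, 49, 22, 22, 18, 30, 41, 8, 22]
t=1: [27, 10, 26, 40, 45, 30, 34, 8, 32, 20, 27, 6, 12, 37, 16, 26, 43, 20, 35, 35, 31, 48, 31, 17, 34]
t=2: [43, 22, 39, 35, 26, 49, 39, 18, 44, 33, 43, 14, 20, 38, 29, 43, 28, 34, 40, 41, 45, 24, 44, 32, 42]
t=3: [28, 36, 36, 40, 44, 20, 34, 30, 29, 44, 27, 26, 33, 36, 46, 30, 45, 42, 35, 33, 27, 39, 30, 44, 32]
t=4: [45, 41, 41, 35, 27, 36, 43, 49, 46, 28, 45, 43, 45, 40, 26, 48, 28, 32, 40, 44, 45, 36, 47, 31, 45]
t=5: [27, 31, 31, 40, 45, 38, 29, 19, 26, 46, 26, 29, 26, 33, 42, 22, 45, 44, 35, 28, 26, 39, 26, 44, 27]
t=6: [45, 48, 46, 35, 25, 38, 47, 34, 42, 25, 43, 47, 42, 44, 31, 37, 27, 29, 41, 46, 42, 36, 41, 30, 44]
t=7: [25, 20, 26, 40, 42, 34, 23, 40, 31, 41, 29, 23, 31, 28, 45, 38, 44, 46, 33, 26, 32, 40, 35, 46, 29]
t=8: [41, 35, 42, 35, 30, 43, 38, 36, 46, 32, 47, 39, 46, 46, 28, 37, 28, 27, 43, 43, 45, 35, 39, 28, 46]
t=9: [32, 40, 32, 40, 49, 29, 37, 38, 26, 46, 24, 35, 26, 25, 45, 37, 46, 43, 30, 29, 28, 40, 37, 44, 26]
t=10: [46, 36, 45, 34, 20, 47, 39, 38, 42, 25, 41, 41, 42, 41, 27, 38, 26, 31, 48, 47, 45, 34, 37, 30, 42]
t=11: [25, 38, 28, 41, 35, 23, 35, 35, 31, 40, 31, 32, 31, 31, 43, 36, 43, 45, 23, 24, 28, 42, 40, 46, 31]
t=12: [41, 38, 45, 34, 40, 40, 41, 43, 47, 35, 47, 46, 47, 47, 31, 41, 30, 27, 38, 40, 45, 31, 32, 27, 45]
t=13: [32, 35, 27, 40, 35, 32, 31, 28, 24, 40, 23, 25, 23, 24, 45, 32, 48, 44, 37, 34, 28, 47, 47, 44, 28]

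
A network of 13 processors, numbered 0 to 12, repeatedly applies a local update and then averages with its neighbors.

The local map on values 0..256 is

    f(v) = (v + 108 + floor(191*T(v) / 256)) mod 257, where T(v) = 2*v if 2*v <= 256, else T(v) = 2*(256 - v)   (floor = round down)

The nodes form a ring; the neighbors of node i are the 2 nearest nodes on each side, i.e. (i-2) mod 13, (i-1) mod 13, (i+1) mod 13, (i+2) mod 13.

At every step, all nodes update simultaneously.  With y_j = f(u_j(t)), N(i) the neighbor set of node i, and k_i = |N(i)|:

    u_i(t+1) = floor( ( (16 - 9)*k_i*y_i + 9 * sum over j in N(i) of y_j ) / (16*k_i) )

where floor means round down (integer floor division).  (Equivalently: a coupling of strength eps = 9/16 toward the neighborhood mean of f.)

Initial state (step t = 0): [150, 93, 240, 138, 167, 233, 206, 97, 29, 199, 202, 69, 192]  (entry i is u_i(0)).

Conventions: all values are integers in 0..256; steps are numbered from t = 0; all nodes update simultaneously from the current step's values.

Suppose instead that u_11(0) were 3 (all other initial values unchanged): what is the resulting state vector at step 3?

Simulating step by step:
t=0: [150, 93, 240, 138, 167, 233, 206, 97, 29, 199, 202, 3, 192]
t=1: [132, 116, 128, 137, 139, 127, 133, 119, 147, 132, 138, 129, 129]
t=2: [164, 155, 163, 162, 165, 163, 162, 157, 160, 163, 165, 168, 164]
t=3: [152, 153, 152, 152, 151, 152, 153, 153, 153, 152, 151, 150, 152]

Answer: [152, 153, 152, 152, 151, 152, 153, 153, 153, 152, 151, 150, 152]
Key observation: This trace re-runs the system from the modified initial state.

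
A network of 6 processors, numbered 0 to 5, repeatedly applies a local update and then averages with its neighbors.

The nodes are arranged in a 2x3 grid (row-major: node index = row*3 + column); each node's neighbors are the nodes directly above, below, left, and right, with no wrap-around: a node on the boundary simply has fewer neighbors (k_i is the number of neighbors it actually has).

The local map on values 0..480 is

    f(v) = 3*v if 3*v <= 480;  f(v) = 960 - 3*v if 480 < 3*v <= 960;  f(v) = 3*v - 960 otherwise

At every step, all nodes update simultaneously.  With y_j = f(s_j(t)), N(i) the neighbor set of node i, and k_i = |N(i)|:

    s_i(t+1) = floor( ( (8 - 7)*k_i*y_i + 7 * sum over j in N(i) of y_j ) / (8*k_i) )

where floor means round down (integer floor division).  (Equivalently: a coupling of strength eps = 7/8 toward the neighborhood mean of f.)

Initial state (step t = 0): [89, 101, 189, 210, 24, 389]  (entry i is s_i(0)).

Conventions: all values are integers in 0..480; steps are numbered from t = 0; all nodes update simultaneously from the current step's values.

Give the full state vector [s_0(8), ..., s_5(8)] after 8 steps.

Simulating step by step:
t=0: [89, 101, 189, 210, 24, 389]
t=1: [310, 251, 272, 189, 254, 229]
t=2: [266, 134, 228, 148, 279, 183]
t=3: [390, 213, 390, 180, 382, 225]
t=4: [350, 216, 291, 225, 322, 208]
t=5: [272, 92, 294, 77, 272, 82]
t=6: [239, 141, 238, 154, 237, 127]
t=7: [417, 268, 382, 273, 400, 264]
t=8: [166, 228, 165, 249, 165, 207]

Answer: [166, 228, 165, 249, 165, 207]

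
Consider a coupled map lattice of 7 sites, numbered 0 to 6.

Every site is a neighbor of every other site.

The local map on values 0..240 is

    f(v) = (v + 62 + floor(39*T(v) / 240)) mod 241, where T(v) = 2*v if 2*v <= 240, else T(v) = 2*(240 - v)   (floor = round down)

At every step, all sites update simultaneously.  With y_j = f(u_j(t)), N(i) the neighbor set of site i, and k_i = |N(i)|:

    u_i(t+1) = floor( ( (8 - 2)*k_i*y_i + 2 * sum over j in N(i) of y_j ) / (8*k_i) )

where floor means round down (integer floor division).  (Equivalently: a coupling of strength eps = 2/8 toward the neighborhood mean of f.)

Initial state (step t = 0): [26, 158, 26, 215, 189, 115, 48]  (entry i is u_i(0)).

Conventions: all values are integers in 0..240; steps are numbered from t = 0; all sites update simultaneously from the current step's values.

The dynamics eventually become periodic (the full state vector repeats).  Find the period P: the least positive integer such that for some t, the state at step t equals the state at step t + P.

Simulating step by step:
t=0: [26, 158, 26, 215, 189, 115, 48]
t=1: [93, 28, 93, 56, 43, 176, 113]
t=2: [170, 109, 170, 135, 123, 51, 189]
t=3: [44, 180, 44, 198, 193, 126, 53]
t=4: [113, 42, 113, 50, 48, 187, 121]
t=5: [192, 126, 192, 133, 131, 60, 199]
t=6: [57, 197, 57, 200, 199, 137, 61]
t=7: [128, 53, 128, 55, 54, 195, 131]
t=8: [206, 139, 206, 141, 140, 67, 207]
t=9: [67, 205, 67, 206, 206, 146, 67]
t=10: [139, 59, 139, 60, 60, 201, 139]
t=11: [213, 147, 213, 148, 148, 72, 213]
t=12: [71, 210, 71, 210, 210, 152, 71]
t=13: [135, 52, 135, 52, 52, 25, 135]
t=14: [212, 141, 212, 141, 141, 116, 212]
t=15: [73, 210, 73, 210, 210, 195, 73]
t=16: [137, 54, 137, 54, 54, 47, 137]
t=17: [215, 145, 215, 145, 145, 138, 215]
t=18: [76, 212, 76, 212, 212, 209, 76]
t=19: [141, 56, 141, 56, 56, 55, 141]
t=20: [218, 148, 218, 148, 148, 146, 218]
t=21: [78, 214, 78, 214, 214, 214, 78]
t=22: [144, 58, 144, 58, 58, 58, 144]
t=23: [220, 150, 220, 150, 150, 150, 220]
t=24: [39, 5, 39, 5, 5, 5, 39]
t=25: [105, 73, 105, 73, 73, 73, 105]
t=26: [193, 163, 193, 163, 163, 163, 193]
t=27: [25, 11, 25, 11, 11, 11, 25]
t=28: [91, 78, 91, 78, 78, 78, 91]
t=29: [179, 167, 179, 167, 167, 167, 179]
t=30: [17, 12, 17, 12, 12, 12, 17]
t=31: [82, 77, 82, 77, 77, 77, 82]
t=32: [169, 164, 169, 164, 164, 164, 169]
t=33: [12, 9, 12, 9, 9, 9, 12]
t=34: [76, 73, 76, 73, 73, 73, 76]
t=35: [161, 158, 161, 158, 158, 158, 161]
t=36: [6, 5, 6, 5, 5, 5, 6]
t=37: [68, 68, 68, 68, 68, 68, 68]
t=38: [152, 152, 152, 152, 152, 152, 152]
t=39: [1, 1, 1, 1, 1, 1, 1]
t=40: [63, 63, 63, 63, 63, 63, 63]
t=41: [145, 145, 145, 145, 145, 145, 145]
t=42: [237, 237, 237, 237, 237, 237, 237]
t=43: [58, 58, 58, 58, 58, 58, 58]
t=44: [138, 138, 138, 138, 138, 138, 138]
t=45: [233, 233, 233, 233, 233, 233, 233]
t=46: [56, 56, 56, 56, 56, 56, 56]
t=47: [136, 136, 136, 136, 136, 136, 136]
t=48: [231, 231, 231, 231, 231, 231, 231]
t=49: [54, 54, 54, 54, 54, 54, 54]
t=50: [133, 133, 133, 133, 133, 133, 133]
t=51: [229, 229, 229, 229, 229, 229, 229]
t=52: [53, 53, 53, 53, 53, 53, 53]
t=53: [132, 132, 132, 132, 132, 132, 132]
t=54: [229, 229, 229, 229, 229, 229, 229]

Answer: 3
Key observation: The state at step 51, [229, 229, 229, 229, 229, 229, 229], reappears at step 54 — and no state repeats earlier — so the cycle the system enters has period 3.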